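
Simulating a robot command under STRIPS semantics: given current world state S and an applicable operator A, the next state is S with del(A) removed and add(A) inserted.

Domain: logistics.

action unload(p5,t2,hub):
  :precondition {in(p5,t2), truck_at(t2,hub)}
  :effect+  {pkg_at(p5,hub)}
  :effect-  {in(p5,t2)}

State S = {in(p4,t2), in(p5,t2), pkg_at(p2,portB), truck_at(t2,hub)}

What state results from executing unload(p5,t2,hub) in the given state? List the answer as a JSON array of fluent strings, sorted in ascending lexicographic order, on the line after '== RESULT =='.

Progress:
  pre ⊆ S: {in(p5,t2), truck_at(t2,hub)} ⊆ S  — applicable
  S \ del = {in(p4,t2), pkg_at(p2,portB), truck_at(t2,hub)}
  ∪ add   = {in(p4,t2), pkg_at(p2,portB), pkg_at(p5,hub), truck_at(t2,hub)}

== RESULT ==
["in(p4,t2)", "pkg_at(p2,portB)", "pkg_at(p5,hub)", "truck_at(t2,hub)"]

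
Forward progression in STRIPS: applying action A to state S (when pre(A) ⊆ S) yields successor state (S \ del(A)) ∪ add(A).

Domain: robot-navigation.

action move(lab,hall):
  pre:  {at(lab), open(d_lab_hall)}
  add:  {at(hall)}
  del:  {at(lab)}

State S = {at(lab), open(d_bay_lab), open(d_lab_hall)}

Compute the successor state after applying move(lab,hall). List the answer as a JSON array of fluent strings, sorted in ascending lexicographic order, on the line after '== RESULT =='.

Progress:
  pre ⊆ S: {at(lab), open(d_lab_hall)} ⊆ S  — applicable
  S \ del = {open(d_bay_lab), open(d_lab_hall)}
  ∪ add   = {at(hall), open(d_bay_lab), open(d_lab_hall)}

== RESULT ==
["at(hall)", "open(d_bay_lab)", "open(d_lab_hall)"]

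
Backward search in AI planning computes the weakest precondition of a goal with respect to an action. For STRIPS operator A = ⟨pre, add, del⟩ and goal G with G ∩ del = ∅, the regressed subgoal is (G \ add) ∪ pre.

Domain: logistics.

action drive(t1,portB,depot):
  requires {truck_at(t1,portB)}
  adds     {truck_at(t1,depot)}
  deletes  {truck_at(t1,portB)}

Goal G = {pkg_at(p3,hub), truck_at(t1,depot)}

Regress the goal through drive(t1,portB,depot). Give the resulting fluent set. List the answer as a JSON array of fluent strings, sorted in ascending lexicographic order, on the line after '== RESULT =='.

Compute (G \ add) ∪ pre:
  G ∩ del = {}  (empty — regression defined)
  G \ add = {pkg_at(p3,hub), truck_at(t1,depot)} \ {truck_at(t1,depot)} = {pkg_at(p3,hub)}
  ∪ pre   = {pkg_at(p3,hub)} ∪ {truck_at(t1,portB)}
          = {pkg_at(p3,hub), truck_at(t1,portB)}

== RESULT ==
["pkg_at(p3,hub)", "truck_at(t1,portB)"]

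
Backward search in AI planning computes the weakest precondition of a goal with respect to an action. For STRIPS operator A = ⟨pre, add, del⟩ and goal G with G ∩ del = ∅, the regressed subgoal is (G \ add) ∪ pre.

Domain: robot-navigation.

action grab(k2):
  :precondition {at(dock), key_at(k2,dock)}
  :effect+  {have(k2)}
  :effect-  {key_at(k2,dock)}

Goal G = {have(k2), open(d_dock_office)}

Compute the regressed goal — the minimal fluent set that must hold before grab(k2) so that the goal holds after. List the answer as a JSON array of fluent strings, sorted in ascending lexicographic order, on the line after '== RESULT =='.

Regress:
  G ∩ del = {}  (empty — regression defined)
  G \ add = {have(k2), open(d_dock_office)} \ {have(k2)} = {open(d_dock_office)}
  ∪ pre   = {open(d_dock_office)} ∪ {at(dock), key_at(k2,dock)}
          = {at(dock), key_at(k2,dock), open(d_dock_office)}

== RESULT ==
["at(dock)", "key_at(k2,dock)", "open(d_dock_office)"]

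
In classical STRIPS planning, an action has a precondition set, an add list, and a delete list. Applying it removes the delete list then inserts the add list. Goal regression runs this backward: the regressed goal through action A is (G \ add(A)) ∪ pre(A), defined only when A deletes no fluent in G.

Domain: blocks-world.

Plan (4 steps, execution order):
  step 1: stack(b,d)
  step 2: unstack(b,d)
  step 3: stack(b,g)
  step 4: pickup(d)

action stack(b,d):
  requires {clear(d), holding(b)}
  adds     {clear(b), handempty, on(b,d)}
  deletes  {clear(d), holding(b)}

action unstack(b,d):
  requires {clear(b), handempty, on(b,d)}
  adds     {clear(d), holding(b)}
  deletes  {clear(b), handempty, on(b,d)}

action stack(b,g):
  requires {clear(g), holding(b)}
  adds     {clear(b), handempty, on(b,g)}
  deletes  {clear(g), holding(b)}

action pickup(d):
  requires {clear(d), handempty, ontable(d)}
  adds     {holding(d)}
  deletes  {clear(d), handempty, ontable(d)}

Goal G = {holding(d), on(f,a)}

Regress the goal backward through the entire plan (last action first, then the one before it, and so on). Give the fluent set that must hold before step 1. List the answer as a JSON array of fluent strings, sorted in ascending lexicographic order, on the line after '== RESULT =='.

Regress step by step:
  through step 4 (pickup(d)): drop {holding(d)}, keep {on(f,a)}, require {clear(d), handempty, ontable(d)}
    → {clear(d), handempty, on(f,a), ontable(d)}
  through step 3 (stack(b,g)): drop {handempty}, keep {clear(d), on(f,a), ontable(d)}, require {clear(g), holding(b)}
    → {clear(d), clear(g), holding(b), on(f,a), ontable(d)}
  through step 2 (unstack(b,d)): drop {clear(d), holding(b)}, keep {clear(g), on(f,a), ontable(d)}, require {clear(b), handempty, on(b,d)}
    → {clear(b), clear(g), handempty, on(b,d), on(f,a), ontable(d)}
  through step 1 (stack(b,d)): drop {clear(b), handempty, on(b,d)}, keep {clear(g), on(f,a), ontable(d)}, require {clear(d), holding(b)}
    → {clear(d), clear(g), holding(b), on(f,a), ontable(d)}

== RESULT ==
["clear(d)", "clear(g)", "holding(b)", "on(f,a)", "ontable(d)"]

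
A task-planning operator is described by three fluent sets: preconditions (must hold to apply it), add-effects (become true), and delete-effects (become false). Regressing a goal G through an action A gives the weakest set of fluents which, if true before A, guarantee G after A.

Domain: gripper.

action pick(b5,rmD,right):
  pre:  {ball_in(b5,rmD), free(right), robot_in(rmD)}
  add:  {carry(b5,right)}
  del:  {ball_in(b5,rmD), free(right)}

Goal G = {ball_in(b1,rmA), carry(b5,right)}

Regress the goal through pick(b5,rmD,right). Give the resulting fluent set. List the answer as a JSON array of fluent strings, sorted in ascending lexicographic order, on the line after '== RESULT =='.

Compute (G \ add) ∪ pre:
  G ∩ del = {}  (empty — regression defined)
  G \ add = {ball_in(b1,rmA), carry(b5,right)} \ {carry(b5,right)} = {ball_in(b1,rmA)}
  ∪ pre   = {ball_in(b1,rmA)} ∪ {ball_in(b5,rmD), free(right), robot_in(rmD)}
          = {ball_in(b1,rmA), ball_in(b5,rmD), free(right), robot_in(rmD)}

== RESULT ==
["ball_in(b1,rmA)", "ball_in(b5,rmD)", "free(right)", "robot_in(rmD)"]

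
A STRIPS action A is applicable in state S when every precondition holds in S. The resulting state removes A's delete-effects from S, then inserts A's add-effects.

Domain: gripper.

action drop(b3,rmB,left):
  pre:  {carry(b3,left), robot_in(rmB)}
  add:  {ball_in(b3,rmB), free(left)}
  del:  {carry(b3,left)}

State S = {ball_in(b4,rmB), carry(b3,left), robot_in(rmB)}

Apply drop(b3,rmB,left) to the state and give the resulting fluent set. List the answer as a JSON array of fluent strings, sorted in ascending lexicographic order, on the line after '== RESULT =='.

Progress:
  pre ⊆ S: {carry(b3,left), robot_in(rmB)} ⊆ S  — applicable
  S \ del = {ball_in(b4,rmB), robot_in(rmB)}
  ∪ add   = {ball_in(b3,rmB), ball_in(b4,rmB), free(left), robot_in(rmB)}

== RESULT ==
["ball_in(b3,rmB)", "ball_in(b4,rmB)", "free(left)", "robot_in(rmB)"]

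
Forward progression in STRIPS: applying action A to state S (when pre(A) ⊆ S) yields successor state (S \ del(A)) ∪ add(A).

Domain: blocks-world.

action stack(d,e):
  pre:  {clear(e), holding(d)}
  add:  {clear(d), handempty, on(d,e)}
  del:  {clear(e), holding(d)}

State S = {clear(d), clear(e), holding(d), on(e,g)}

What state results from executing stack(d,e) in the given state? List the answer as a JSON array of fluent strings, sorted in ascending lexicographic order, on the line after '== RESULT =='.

Compute (S \ del) ∪ add:
  pre ⊆ S: {clear(e), holding(d)} ⊆ S  — applicable
  S \ del = {clear(d), on(e,g)}
  ∪ add   = {clear(d), handempty, on(d,e), on(e,g)}

== RESULT ==
["clear(d)", "handempty", "on(d,e)", "on(e,g)"]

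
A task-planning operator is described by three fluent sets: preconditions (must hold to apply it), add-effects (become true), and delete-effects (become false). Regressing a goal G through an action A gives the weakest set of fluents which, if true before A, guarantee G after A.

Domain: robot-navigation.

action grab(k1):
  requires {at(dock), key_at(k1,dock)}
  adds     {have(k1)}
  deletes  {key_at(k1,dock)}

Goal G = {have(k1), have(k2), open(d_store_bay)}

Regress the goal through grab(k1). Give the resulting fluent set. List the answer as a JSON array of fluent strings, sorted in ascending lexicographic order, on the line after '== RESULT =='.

Compute (G \ add) ∪ pre:
  G ∩ del = {}  (empty — regression defined)
  G \ add = {have(k1), have(k2), open(d_store_bay)} \ {have(k1)} = {have(k2), open(d_store_bay)}
  ∪ pre   = {have(k2), open(d_store_bay)} ∪ {at(dock), key_at(k1,dock)}
          = {at(dock), have(k2), key_at(k1,dock), open(d_store_bay)}

== RESULT ==
["at(dock)", "have(k2)", "key_at(k1,dock)", "open(d_store_bay)"]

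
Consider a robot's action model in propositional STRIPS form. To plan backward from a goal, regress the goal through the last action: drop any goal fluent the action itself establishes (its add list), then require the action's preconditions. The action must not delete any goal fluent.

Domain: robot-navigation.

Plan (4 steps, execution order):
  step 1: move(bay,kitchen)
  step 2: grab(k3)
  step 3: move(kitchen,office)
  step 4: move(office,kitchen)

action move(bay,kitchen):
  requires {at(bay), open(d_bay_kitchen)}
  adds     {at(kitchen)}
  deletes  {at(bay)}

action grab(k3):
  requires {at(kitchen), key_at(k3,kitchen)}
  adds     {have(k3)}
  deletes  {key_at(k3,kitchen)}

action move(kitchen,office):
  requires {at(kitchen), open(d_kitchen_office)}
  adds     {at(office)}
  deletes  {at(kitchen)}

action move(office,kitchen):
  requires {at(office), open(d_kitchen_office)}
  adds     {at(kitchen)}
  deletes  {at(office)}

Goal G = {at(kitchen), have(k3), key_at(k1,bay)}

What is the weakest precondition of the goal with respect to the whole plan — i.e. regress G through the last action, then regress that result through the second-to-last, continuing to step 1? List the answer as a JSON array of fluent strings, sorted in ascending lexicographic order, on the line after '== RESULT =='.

Work backward from the goal:
  through step 4 (move(office,kitchen)): drop {at(kitchen)}, keep {have(k3), key_at(k1,bay)}, require {at(office), open(d_kitchen_office)}
    → {at(office), have(k3), key_at(k1,bay), open(d_kitchen_office)}
  through step 3 (move(kitchen,office)): drop {at(office)}, keep {have(k3), key_at(k1,bay), open(d_kitchen_office)}, require {at(kitchen), open(d_kitchen_office)}
    → {at(kitchen), have(k3), key_at(k1,bay), open(d_kitchen_office)}
  through step 2 (grab(k3)): drop {have(k3)}, keep {at(kitchen), key_at(k1,bay), open(d_kitchen_office)}, require {at(kitchen), key_at(k3,kitchen)}
    → {at(kitchen), key_at(k1,bay), key_at(k3,kitchen), open(d_kitchen_office)}
  through step 1 (move(bay,kitchen)): drop {at(kitchen)}, keep {key_at(k1,bay), key_at(k3,kitchen), open(d_kitchen_office)}, require {at(bay), open(d_bay_kitchen)}
    → {at(bay), key_at(k1,bay), key_at(k3,kitchen), open(d_bay_kitchen), open(d_kitchen_office)}

== RESULT ==
["at(bay)", "key_at(k1,bay)", "key_at(k3,kitchen)", "open(d_bay_kitchen)", "open(d_kitchen_office)"]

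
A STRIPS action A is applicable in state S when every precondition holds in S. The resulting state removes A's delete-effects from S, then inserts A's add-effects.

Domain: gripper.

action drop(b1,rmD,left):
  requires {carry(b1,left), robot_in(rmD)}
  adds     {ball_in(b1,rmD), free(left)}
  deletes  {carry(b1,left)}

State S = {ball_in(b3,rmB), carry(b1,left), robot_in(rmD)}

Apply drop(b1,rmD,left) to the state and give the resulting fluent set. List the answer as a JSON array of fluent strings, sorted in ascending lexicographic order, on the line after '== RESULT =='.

Compute (S \ del) ∪ add:
  pre ⊆ S: {carry(b1,left), robot_in(rmD)} ⊆ S  — applicable
  S \ del = {ball_in(b3,rmB), robot_in(rmD)}
  ∪ add   = {ball_in(b1,rmD), ball_in(b3,rmB), free(left), robot_in(rmD)}

== RESULT ==
["ball_in(b1,rmD)", "ball_in(b3,rmB)", "free(left)", "robot_in(rmD)"]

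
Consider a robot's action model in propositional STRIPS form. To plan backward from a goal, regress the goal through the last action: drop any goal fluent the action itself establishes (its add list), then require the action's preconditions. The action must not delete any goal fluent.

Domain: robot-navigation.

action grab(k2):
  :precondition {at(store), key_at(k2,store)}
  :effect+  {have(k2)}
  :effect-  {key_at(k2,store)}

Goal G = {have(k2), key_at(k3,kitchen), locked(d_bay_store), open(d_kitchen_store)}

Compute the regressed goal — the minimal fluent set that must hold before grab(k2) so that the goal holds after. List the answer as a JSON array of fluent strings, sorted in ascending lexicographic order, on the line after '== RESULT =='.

Compute (G \ add) ∪ pre:
  G ∩ del = {}  (empty — regression defined)
  G \ add = {have(k2), key_at(k3,kitchen), locked(d_bay_store), open(d_kitchen_store)} \ {have(k2)} = {key_at(k3,kitchen), locked(d_bay_store), open(d_kitchen_store)}
  ∪ pre   = {key_at(k3,kitchen), locked(d_bay_store), open(d_kitchen_store)} ∪ {at(store), key_at(k2,store)}
          = {at(store), key_at(k2,store), key_at(k3,kitchen), locked(d_bay_store), open(d_kitchen_store)}

== RESULT ==
["at(store)", "key_at(k2,store)", "key_at(k3,kitchen)", "locked(d_bay_store)", "open(d_kitchen_store)"]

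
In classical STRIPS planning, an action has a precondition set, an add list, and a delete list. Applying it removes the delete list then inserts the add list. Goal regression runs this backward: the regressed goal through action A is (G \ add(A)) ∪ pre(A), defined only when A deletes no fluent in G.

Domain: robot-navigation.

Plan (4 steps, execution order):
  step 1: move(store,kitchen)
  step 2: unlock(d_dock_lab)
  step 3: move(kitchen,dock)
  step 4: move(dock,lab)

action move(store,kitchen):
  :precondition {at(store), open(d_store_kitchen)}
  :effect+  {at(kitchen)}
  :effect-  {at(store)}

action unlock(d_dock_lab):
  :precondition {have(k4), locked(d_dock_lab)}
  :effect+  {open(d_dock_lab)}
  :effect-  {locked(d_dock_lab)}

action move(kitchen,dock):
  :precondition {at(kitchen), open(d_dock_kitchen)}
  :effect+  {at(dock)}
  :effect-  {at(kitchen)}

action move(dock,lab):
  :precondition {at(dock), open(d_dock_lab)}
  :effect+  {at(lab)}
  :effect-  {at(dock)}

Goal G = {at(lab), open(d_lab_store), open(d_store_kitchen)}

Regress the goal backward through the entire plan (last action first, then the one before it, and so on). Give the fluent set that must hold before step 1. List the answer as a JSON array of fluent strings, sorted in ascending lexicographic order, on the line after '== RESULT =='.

Regress step by step:
  through step 4 (move(dock,lab)): drop {at(lab)}, keep {open(d_lab_store), open(d_store_kitchen)}, require {at(dock), open(d_dock_lab)}
    → {at(dock), open(d_dock_lab), open(d_lab_store), open(d_store_kitchen)}
  through step 3 (move(kitchen,dock)): drop {at(dock)}, keep {open(d_dock_lab), open(d_lab_store), open(d_store_kitchen)}, require {at(kitchen), open(d_dock_kitchen)}
    → {at(kitchen), open(d_dock_kitchen), open(d_dock_lab), open(d_lab_store), open(d_store_kitchen)}
  through step 2 (unlock(d_dock_lab)): drop {open(d_dock_lab)}, keep {at(kitchen), open(d_dock_kitchen), open(d_lab_store), open(d_store_kitchen)}, require {have(k4), locked(d_dock_lab)}
    → {at(kitchen), have(k4), locked(d_dock_lab), open(d_dock_kitchen), open(d_lab_store), open(d_store_kitchen)}
  through step 1 (move(store,kitchen)): drop {at(kitchen)}, keep {have(k4), locked(d_dock_lab), open(d_dock_kitchen), open(d_lab_store), open(d_store_kitchen)}, require {at(store), open(d_store_kitchen)}
    → {at(store), have(k4), locked(d_dock_lab), open(d_dock_kitchen), open(d_lab_store), open(d_store_kitchen)}

== RESULT ==
["at(store)", "have(k4)", "locked(d_dock_lab)", "open(d_dock_kitchen)", "open(d_lab_store)", "open(d_store_kitchen)"]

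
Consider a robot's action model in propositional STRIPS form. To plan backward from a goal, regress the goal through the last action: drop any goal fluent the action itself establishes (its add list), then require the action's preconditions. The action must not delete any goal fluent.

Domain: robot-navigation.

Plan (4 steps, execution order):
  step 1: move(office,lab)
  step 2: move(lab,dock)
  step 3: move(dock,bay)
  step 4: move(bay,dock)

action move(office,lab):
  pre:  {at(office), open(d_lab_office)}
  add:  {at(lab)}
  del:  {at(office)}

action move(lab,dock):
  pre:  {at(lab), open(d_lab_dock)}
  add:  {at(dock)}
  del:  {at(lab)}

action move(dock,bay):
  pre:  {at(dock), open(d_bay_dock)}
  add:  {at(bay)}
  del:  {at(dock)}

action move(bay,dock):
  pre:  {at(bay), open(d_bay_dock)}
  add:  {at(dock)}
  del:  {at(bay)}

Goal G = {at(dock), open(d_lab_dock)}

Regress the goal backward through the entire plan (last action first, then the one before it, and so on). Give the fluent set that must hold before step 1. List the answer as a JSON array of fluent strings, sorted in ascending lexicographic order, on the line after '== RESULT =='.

Regress step by step:
  through step 4 (move(bay,dock)): drop {at(dock)}, keep {open(d_lab_dock)}, require {at(bay), open(d_bay_dock)}
    → {at(bay), open(d_bay_dock), open(d_lab_dock)}
  through step 3 (move(dock,bay)): drop {at(bay)}, keep {open(d_bay_dock), open(d_lab_dock)}, require {at(dock), open(d_bay_dock)}
    → {at(dock), open(d_bay_dock), open(d_lab_dock)}
  through step 2 (move(lab,dock)): drop {at(dock)}, keep {open(d_bay_dock), open(d_lab_dock)}, require {at(lab), open(d_lab_dock)}
    → {at(lab), open(d_bay_dock), open(d_lab_dock)}
  through step 1 (move(office,lab)): drop {at(lab)}, keep {open(d_bay_dock), open(d_lab_dock)}, require {at(office), open(d_lab_office)}
    → {at(office), open(d_bay_dock), open(d_lab_dock), open(d_lab_office)}

== RESULT ==
["at(office)", "open(d_bay_dock)", "open(d_lab_dock)", "open(d_lab_office)"]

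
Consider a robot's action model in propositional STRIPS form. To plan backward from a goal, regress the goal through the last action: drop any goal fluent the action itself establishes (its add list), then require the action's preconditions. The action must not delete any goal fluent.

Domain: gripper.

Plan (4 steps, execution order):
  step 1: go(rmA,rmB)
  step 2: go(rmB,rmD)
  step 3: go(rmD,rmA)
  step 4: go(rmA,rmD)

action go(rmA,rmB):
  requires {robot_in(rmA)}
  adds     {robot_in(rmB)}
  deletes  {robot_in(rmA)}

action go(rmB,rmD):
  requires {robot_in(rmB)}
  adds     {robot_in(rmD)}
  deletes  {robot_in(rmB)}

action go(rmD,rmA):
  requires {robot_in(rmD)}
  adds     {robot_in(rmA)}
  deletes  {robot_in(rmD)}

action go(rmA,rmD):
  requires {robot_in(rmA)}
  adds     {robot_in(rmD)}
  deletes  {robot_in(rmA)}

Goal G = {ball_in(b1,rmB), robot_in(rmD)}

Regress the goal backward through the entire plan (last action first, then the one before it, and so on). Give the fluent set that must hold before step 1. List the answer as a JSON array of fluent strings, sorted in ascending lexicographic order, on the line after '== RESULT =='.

Work backward from the goal:
  through step 4 (go(rmA,rmD)): drop {robot_in(rmD)}, keep {ball_in(b1,rmB)}, require {robot_in(rmA)}
    → {ball_in(b1,rmB), robot_in(rmA)}
  through step 3 (go(rmD,rmA)): drop {robot_in(rmA)}, keep {ball_in(b1,rmB)}, require {robot_in(rmD)}
    → {ball_in(b1,rmB), robot_in(rmD)}
  through step 2 (go(rmB,rmD)): drop {robot_in(rmD)}, keep {ball_in(b1,rmB)}, require {robot_in(rmB)}
    → {ball_in(b1,rmB), robot_in(rmB)}
  through step 1 (go(rmA,rmB)): drop {robot_in(rmB)}, keep {ball_in(b1,rmB)}, require {robot_in(rmA)}
    → {ball_in(b1,rmB), robot_in(rmA)}

== RESULT ==
["ball_in(b1,rmB)", "robot_in(rmA)"]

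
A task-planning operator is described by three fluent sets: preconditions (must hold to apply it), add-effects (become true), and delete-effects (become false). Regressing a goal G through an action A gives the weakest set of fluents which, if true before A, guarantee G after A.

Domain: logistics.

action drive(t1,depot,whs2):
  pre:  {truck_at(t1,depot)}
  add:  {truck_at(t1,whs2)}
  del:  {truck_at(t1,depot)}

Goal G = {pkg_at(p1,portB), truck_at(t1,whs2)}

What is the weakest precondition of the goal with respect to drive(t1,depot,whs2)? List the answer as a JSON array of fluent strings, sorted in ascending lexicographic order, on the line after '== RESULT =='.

Regress:
  G ∩ del = {}  (empty — regression defined)
  G \ add = {pkg_at(p1,portB), truck_at(t1,whs2)} \ {truck_at(t1,whs2)} = {pkg_at(p1,portB)}
  ∪ pre   = {pkg_at(p1,portB)} ∪ {truck_at(t1,depot)}
          = {pkg_at(p1,portB), truck_at(t1,depot)}

== RESULT ==
["pkg_at(p1,portB)", "truck_at(t1,depot)"]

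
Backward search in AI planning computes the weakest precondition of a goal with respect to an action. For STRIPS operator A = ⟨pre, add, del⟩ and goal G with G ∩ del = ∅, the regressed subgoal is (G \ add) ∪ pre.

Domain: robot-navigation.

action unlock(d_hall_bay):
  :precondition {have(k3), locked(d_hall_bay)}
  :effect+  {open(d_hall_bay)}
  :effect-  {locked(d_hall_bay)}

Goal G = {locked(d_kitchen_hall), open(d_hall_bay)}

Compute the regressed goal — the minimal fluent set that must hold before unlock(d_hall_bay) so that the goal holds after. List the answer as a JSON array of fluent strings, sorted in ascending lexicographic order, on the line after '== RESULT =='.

Compute (G \ add) ∪ pre:
  G ∩ del = {}  (empty — regression defined)
  G \ add = {locked(d_kitchen_hall), open(d_hall_bay)} \ {open(d_hall_bay)} = {locked(d_kitchen_hall)}
  ∪ pre   = {locked(d_kitchen_hall)} ∪ {have(k3), locked(d_hall_bay)}
          = {have(k3), locked(d_hall_bay), locked(d_kitchen_hall)}

== RESULT ==
["have(k3)", "locked(d_hall_bay)", "locked(d_kitchen_hall)"]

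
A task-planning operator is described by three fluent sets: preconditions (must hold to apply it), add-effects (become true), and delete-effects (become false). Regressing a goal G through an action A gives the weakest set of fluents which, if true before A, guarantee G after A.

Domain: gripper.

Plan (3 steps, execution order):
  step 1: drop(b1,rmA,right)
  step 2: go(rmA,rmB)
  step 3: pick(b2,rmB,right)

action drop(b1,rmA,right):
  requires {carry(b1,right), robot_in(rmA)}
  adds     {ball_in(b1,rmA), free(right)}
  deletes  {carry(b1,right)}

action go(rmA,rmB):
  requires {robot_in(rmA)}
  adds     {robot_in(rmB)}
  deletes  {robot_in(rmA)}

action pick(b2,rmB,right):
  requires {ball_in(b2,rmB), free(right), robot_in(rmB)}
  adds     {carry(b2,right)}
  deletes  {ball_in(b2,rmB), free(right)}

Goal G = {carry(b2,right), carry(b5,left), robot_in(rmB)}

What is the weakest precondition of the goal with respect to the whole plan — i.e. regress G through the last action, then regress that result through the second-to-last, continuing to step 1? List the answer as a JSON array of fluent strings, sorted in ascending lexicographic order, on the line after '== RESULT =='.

Work backward from the goal:
  through step 3 (pick(b2,rmB,right)): drop {carry(b2,right)}, keep {carry(b5,left), robot_in(rmB)}, require {ball_in(b2,rmB), free(right), robot_in(rmB)}
    → {ball_in(b2,rmB), carry(b5,left), free(right), robot_in(rmB)}
  through step 2 (go(rmA,rmB)): drop {robot_in(rmB)}, keep {ball_in(b2,rmB), carry(b5,left), free(right)}, require {robot_in(rmA)}
    → {ball_in(b2,rmB), carry(b5,left), free(right), robot_in(rmA)}
  through step 1 (drop(b1,rmA,right)): drop {free(right)}, keep {ball_in(b2,rmB), carry(b5,left), robot_in(rmA)}, require {carry(b1,right), robot_in(rmA)}
    → {ball_in(b2,rmB), carry(b1,right), carry(b5,left), robot_in(rmA)}

== RESULT ==
["ball_in(b2,rmB)", "carry(b1,right)", "carry(b5,left)", "robot_in(rmA)"]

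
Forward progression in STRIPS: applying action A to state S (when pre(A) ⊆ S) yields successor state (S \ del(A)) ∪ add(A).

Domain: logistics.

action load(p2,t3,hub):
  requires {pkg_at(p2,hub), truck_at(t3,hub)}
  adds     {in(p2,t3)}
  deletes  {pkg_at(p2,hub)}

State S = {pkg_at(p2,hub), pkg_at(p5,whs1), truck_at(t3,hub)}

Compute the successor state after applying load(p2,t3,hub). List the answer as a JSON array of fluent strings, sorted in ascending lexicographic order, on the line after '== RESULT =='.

Progress:
  pre ⊆ S: {pkg_at(p2,hub), truck_at(t3,hub)} ⊆ S  — applicable
  S \ del = {pkg_at(p5,whs1), truck_at(t3,hub)}
  ∪ add   = {in(p2,t3), pkg_at(p5,whs1), truck_at(t3,hub)}

== RESULT ==
["in(p2,t3)", "pkg_at(p5,whs1)", "truck_at(t3,hub)"]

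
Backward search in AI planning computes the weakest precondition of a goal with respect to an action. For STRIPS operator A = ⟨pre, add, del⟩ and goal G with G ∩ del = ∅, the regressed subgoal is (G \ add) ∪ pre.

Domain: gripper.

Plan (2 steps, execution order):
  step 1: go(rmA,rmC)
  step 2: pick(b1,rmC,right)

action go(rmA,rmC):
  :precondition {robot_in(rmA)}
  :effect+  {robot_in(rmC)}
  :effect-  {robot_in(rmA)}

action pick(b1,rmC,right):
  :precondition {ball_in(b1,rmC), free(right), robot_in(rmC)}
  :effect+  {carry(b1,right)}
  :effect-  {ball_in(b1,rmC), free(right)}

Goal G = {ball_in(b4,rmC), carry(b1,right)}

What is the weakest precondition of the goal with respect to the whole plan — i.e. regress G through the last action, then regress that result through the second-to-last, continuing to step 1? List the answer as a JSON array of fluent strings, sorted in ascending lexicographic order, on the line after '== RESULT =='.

Regress step by step:
  through step 2 (pick(b1,rmC,right)): drop {carry(b1,right)}, keep {ball_in(b4,rmC)}, require {ball_in(b1,rmC), free(right), robot_in(rmC)}
    → {ball_in(b1,rmC), ball_in(b4,rmC), free(right), robot_in(rmC)}
  through step 1 (go(rmA,rmC)): drop {robot_in(rmC)}, keep {ball_in(b1,rmC), ball_in(b4,rmC), free(right)}, require {robot_in(rmA)}
    → {ball_in(b1,rmC), ball_in(b4,rmC), free(right), robot_in(rmA)}

== RESULT ==
["ball_in(b1,rmC)", "ball_in(b4,rmC)", "free(right)", "robot_in(rmA)"]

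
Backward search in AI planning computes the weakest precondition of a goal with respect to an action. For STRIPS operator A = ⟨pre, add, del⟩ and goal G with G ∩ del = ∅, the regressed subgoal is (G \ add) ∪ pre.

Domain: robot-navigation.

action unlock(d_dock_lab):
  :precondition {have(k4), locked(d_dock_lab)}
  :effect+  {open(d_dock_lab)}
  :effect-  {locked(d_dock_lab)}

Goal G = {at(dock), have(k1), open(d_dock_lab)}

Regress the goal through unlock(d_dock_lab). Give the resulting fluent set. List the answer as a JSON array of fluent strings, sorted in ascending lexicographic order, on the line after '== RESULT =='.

Regress:
  G ∩ del = {}  (empty — regression defined)
  G \ add = {at(dock), have(k1), open(d_dock_lab)} \ {open(d_dock_lab)} = {at(dock), have(k1)}
  ∪ pre   = {at(dock), have(k1)} ∪ {have(k4), locked(d_dock_lab)}
          = {at(dock), have(k1), have(k4), locked(d_dock_lab)}

== RESULT ==
["at(dock)", "have(k1)", "have(k4)", "locked(d_dock_lab)"]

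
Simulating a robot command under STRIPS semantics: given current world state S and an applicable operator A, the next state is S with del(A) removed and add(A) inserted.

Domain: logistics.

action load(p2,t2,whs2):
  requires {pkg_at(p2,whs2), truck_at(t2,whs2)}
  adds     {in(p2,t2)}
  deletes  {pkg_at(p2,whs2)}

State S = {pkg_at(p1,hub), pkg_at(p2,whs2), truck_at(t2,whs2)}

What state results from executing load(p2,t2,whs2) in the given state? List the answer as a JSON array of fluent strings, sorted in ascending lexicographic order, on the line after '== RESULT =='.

Compute (S \ del) ∪ add:
  pre ⊆ S: {pkg_at(p2,whs2), truck_at(t2,whs2)} ⊆ S  — applicable
  S \ del = {pkg_at(p1,hub), truck_at(t2,whs2)}
  ∪ add   = {in(p2,t2), pkg_at(p1,hub), truck_at(t2,whs2)}

== RESULT ==
["in(p2,t2)", "pkg_at(p1,hub)", "truck_at(t2,whs2)"]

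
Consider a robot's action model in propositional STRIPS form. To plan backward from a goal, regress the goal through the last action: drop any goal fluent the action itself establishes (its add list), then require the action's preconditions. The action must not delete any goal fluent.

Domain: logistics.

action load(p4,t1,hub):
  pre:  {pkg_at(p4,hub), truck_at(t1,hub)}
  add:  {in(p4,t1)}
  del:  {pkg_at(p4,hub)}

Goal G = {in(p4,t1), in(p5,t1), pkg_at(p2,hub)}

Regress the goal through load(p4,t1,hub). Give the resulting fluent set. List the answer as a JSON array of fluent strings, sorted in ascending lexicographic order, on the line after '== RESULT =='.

Compute (G \ add) ∪ pre:
  G ∩ del = {}  (empty — regression defined)
  G \ add = {in(p4,t1), in(p5,t1), pkg_at(p2,hub)} \ {in(p4,t1)} = {in(p5,t1), pkg_at(p2,hub)}
  ∪ pre   = {in(p5,t1), pkg_at(p2,hub)} ∪ {pkg_at(p4,hub), truck_at(t1,hub)}
          = {in(p5,t1), pkg_at(p2,hub), pkg_at(p4,hub), truck_at(t1,hub)}

== RESULT ==
["in(p5,t1)", "pkg_at(p2,hub)", "pkg_at(p4,hub)", "truck_at(t1,hub)"]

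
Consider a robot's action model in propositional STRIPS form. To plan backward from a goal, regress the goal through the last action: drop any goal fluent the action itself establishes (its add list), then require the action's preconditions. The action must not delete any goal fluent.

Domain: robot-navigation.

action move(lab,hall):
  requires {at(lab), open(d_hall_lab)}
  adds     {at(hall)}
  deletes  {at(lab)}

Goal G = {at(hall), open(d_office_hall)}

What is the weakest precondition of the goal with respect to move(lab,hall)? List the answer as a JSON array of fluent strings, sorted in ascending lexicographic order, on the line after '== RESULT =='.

Regress:
  G ∩ del = {}  (empty — regression defined)
  G \ add = {at(hall), open(d_office_hall)} \ {at(hall)} = {open(d_office_hall)}
  ∪ pre   = {open(d_office_hall)} ∪ {at(lab), open(d_hall_lab)}
          = {at(lab), open(d_hall_lab), open(d_office_hall)}

== RESULT ==
["at(lab)", "open(d_hall_lab)", "open(d_office_hall)"]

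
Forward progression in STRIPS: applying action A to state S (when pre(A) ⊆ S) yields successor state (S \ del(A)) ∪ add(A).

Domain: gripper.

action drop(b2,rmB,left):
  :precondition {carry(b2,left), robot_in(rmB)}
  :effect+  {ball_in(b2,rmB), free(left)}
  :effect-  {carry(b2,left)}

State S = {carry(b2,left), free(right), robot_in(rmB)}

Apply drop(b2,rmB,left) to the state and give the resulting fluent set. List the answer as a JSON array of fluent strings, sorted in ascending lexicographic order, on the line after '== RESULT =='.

Progress:
  pre ⊆ S: {carry(b2,left), robot_in(rmB)} ⊆ S  — applicable
  S \ del = {free(right), robot_in(rmB)}
  ∪ add   = {ball_in(b2,rmB), free(left), free(right), robot_in(rmB)}

== RESULT ==
["ball_in(b2,rmB)", "free(left)", "free(right)", "robot_in(rmB)"]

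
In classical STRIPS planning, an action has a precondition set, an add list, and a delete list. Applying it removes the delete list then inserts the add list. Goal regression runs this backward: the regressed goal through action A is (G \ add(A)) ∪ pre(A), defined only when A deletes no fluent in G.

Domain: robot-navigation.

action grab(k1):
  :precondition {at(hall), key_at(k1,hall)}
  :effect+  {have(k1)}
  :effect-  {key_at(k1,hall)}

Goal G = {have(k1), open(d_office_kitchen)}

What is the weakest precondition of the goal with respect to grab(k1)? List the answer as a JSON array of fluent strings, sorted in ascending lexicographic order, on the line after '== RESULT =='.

Compute (G \ add) ∪ pre:
  G ∩ del = {}  (empty — regression defined)
  G \ add = {have(k1), open(d_office_kitchen)} \ {have(k1)} = {open(d_office_kitchen)}
  ∪ pre   = {open(d_office_kitchen)} ∪ {at(hall), key_at(k1,hall)}
          = {at(hall), key_at(k1,hall), open(d_office_kitchen)}

== RESULT ==
["at(hall)", "key_at(k1,hall)", "open(d_office_kitchen)"]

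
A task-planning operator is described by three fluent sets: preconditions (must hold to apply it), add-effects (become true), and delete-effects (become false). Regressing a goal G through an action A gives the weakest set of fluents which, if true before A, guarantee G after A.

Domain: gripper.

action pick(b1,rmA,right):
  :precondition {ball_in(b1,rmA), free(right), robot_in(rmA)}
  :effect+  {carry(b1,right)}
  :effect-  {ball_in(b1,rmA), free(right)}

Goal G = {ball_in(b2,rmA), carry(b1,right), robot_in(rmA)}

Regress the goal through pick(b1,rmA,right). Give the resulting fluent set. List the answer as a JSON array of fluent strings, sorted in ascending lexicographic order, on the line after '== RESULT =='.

Compute (G \ add) ∪ pre:
  G ∩ del = {}  (empty — regression defined)
  G \ add = {ball_in(b2,rmA), carry(b1,right), robot_in(rmA)} \ {carry(b1,right)} = {ball_in(b2,rmA), robot_in(rmA)}
  ∪ pre   = {ball_in(b2,rmA), robot_in(rmA)} ∪ {ball_in(b1,rmA), free(right), robot_in(rmA)}
          = {ball_in(b1,rmA), ball_in(b2,rmA), free(right), robot_in(rmA)}

== RESULT ==
["ball_in(b1,rmA)", "ball_in(b2,rmA)", "free(right)", "robot_in(rmA)"]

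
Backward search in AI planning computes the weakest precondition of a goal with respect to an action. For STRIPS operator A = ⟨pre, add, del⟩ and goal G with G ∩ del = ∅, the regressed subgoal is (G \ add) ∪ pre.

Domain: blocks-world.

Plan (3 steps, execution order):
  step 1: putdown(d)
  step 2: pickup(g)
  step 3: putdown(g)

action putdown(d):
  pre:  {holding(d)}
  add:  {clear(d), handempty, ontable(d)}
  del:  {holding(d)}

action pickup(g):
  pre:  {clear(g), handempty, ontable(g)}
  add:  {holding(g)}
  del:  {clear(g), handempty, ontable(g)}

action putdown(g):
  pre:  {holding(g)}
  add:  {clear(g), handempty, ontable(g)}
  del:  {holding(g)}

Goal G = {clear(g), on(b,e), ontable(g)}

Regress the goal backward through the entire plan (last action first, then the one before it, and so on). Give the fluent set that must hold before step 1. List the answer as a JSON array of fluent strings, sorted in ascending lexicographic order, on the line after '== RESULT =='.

Regress step by step:
  through step 3 (putdown(g)): drop {clear(g), ontable(g)}, keep {on(b,e)}, require {holding(g)}
    → {holding(g), on(b,e)}
  through step 2 (pickup(g)): drop {holding(g)}, keep {on(b,e)}, require {clear(g), handempty, ontable(g)}
    → {clear(g), handempty, on(b,e), ontable(g)}
  through step 1 (putdown(d)): drop {handempty}, keep {clear(g), on(b,e), ontable(g)}, require {holding(d)}
    → {clear(g), holding(d), on(b,e), ontable(g)}

== RESULT ==
["clear(g)", "holding(d)", "on(b,e)", "ontable(g)"]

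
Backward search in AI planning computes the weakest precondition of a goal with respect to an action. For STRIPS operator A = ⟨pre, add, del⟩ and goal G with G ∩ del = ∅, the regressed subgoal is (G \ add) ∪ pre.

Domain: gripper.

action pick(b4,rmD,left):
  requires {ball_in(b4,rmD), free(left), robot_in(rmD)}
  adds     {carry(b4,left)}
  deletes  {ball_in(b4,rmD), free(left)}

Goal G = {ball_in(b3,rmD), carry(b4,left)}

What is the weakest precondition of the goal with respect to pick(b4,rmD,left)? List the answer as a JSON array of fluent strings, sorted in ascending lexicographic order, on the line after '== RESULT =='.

Compute (G \ add) ∪ pre:
  G ∩ del = {}  (empty — regression defined)
  G \ add = {ball_in(b3,rmD), carry(b4,left)} \ {carry(b4,left)} = {ball_in(b3,rmD)}
  ∪ pre   = {ball_in(b3,rmD)} ∪ {ball_in(b4,rmD), free(left), robot_in(rmD)}
          = {ball_in(b3,rmD), ball_in(b4,rmD), free(left), robot_in(rmD)}

== RESULT ==
["ball_in(b3,rmD)", "ball_in(b4,rmD)", "free(left)", "robot_in(rmD)"]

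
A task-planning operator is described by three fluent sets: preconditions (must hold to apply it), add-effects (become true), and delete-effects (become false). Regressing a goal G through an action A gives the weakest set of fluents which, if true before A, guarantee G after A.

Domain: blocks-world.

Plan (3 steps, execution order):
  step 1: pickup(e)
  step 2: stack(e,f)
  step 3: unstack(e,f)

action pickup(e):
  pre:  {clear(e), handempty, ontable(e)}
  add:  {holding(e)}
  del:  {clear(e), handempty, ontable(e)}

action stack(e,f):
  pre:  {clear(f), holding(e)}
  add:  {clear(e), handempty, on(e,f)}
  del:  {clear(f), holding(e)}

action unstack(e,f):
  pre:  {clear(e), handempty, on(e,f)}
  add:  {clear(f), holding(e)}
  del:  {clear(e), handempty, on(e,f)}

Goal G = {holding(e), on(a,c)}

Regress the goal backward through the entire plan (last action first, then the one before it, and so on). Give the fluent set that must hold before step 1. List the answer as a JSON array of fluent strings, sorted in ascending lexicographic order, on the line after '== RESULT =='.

Regress step by step:
  through step 3 (unstack(e,f)): drop {holding(e)}, keep {on(a,c)}, require {clear(e), handempty, on(e,f)}
    → {clear(e), handempty, on(a,c), on(e,f)}
  through step 2 (stack(e,f)): drop {clear(e), handempty, on(e,f)}, keep {on(a,c)}, require {clear(f), holding(e)}
    → {clear(f), holding(e), on(a,c)}
  through step 1 (pickup(e)): drop {holding(e)}, keep {clear(f), on(a,c)}, require {clear(e), handempty, ontable(e)}
    → {clear(e), clear(f), handempty, on(a,c), ontable(e)}

== RESULT ==
["clear(e)", "clear(f)", "handempty", "on(a,c)", "ontable(e)"]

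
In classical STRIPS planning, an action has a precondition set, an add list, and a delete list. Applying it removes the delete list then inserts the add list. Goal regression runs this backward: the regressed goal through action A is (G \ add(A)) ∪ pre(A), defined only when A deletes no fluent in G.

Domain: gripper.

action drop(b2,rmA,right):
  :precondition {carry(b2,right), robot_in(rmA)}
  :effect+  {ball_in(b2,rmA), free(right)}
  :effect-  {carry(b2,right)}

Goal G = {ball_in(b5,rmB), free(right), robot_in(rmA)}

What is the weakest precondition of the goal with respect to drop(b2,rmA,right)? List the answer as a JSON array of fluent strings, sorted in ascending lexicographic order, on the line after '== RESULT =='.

Compute (G \ add) ∪ pre:
  G ∩ del = {}  (empty — regression defined)
  G \ add = {ball_in(b5,rmB), free(right), robot_in(rmA)} \ {ball_in(b2,rmA), free(right)} = {ball_in(b5,rmB), robot_in(rmA)}
  ∪ pre   = {ball_in(b5,rmB), robot_in(rmA)} ∪ {carry(b2,right), robot_in(rmA)}
          = {ball_in(b5,rmB), carry(b2,right), robot_in(rmA)}

== RESULT ==
["ball_in(b5,rmB)", "carry(b2,right)", "robot_in(rmA)"]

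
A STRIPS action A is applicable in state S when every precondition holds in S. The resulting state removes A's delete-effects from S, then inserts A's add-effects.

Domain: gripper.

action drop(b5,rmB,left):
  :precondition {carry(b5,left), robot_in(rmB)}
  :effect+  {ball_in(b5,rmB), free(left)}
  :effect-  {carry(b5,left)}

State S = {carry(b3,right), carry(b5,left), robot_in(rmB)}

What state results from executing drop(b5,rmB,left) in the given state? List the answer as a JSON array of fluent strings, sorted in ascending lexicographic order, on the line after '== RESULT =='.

Progress:
  pre ⊆ S: {carry(b5,left), robot_in(rmB)} ⊆ S  — applicable
  S \ del = {carry(b3,right), robot_in(rmB)}
  ∪ add   = {ball_in(b5,rmB), carry(b3,right), free(left), robot_in(rmB)}

== RESULT ==
["ball_in(b5,rmB)", "carry(b3,right)", "free(left)", "robot_in(rmB)"]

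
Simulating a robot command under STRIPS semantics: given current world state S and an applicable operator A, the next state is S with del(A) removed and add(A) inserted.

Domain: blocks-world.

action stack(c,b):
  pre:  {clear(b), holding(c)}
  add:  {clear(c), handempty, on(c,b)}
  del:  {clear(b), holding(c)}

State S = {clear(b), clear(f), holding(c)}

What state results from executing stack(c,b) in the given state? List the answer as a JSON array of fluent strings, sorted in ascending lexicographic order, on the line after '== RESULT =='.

Progress:
  pre ⊆ S: {clear(b), holding(c)} ⊆ S  — applicable
  S \ del = {clear(f)}
  ∪ add   = {clear(c), clear(f), handempty, on(c,b)}

== RESULT ==
["clear(c)", "clear(f)", "handempty", "on(c,b)"]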